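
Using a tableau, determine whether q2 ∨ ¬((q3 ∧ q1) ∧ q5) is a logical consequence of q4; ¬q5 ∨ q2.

Yes

Initial set: {q4; (¬q5 ∨ q2); ¬(q2 ∨ ¬((q3 ∧ q1) ∧ q5))}.
¬(q2 ∨ ¬((q3 ∧ q1) ∧ q5)): α-rule — add ¬q2, ¬¬((q3 ∧ q1) ∧ q5).
¬¬((q3 ∧ q1) ∧ q5): α-rule — add (q3 ∧ q1), q5.
(q3 ∧ q1): α-rule — add q3, q1.
(¬q5 ∨ q2): β-rule — branch into ¬q5  //  q2.
  branch 1 (add ¬q5):
    × closes — contains both q5 and ¬q5.
  branch 2 (add q2):
    × closes — contains both q2 and ¬q2.
All 2 branches close.
Every branch closed, so the premises entail the conclusion.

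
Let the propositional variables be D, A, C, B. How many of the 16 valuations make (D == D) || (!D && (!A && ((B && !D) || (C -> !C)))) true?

Initial set: {((D == D) || (!D && (!A && ((B && !D) || (C -> !C)))))}.
((D == D) || (!D && (!A && ((B && !D) || (C -> !C))))): β-rule — branch into (D == D)  //  (!D && (!A && ((B && !D) || (C -> !C)))).
  branch 1 (add (D == D)):
    (D == D): β-rule — branch into D, D  //  !D, !D.
      branch 1.1 (add D, D):
        ○ open, literals {D=true}.
      branch 1.2 (add !D, !D):
        ○ open, literals {D=false}.
  branch 2 (add (!D && (!A && ((B && !D) || (C -> !C))))):
    (!D && (!A && ((B && !D) || (C -> !C)))): α-rule — add !D, (!A && ((B && !D) || (C -> !C))).
    (!A && ((B && !D) || (C -> !C))): α-rule — add !A, ((B && !D) || (C -> !C)).
    ((B && !D) || (C -> !C)): β-rule — branch into (B && !D)  //  (C -> !C).
      branch 2.1 (add (B && !D)):
        (B && !D): α-rule — add B, !D.
        ○ open, literals {A=false, B=true, D=false}.
      branch 2.2 (add (C -> !C)):
        (C -> !C): β-rule — branch into !C  //  !C.
          branch 2.2.1 (add !C):
            ○ open, literals {A=false, C=false, D=false}.
          branch 2.2.2 (add !C):
            ○ open, literals {A=false, C=false, D=false}.
0 branches closed, 5 open.
Each open branch fixes some atoms; the unmentioned ones are free. Counting distinct full assignments: branch {D=true} (A, C, B) contributes 8 new; branch {D=false} (A, C, B) contributes 8 new; branch {A=false, B=true, D=false} (C) contributes 0 new; branch {A=false, C=false, D=false} (B) contributes 0 new; branch {A=false, C=false, D=false} (B) contributes 0 new. Total: 16.

16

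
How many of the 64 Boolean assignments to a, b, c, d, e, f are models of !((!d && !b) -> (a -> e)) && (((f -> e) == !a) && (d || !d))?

2

Initial set: {(!((!d && !b) -> (a -> e)) && (((f -> e) == !a) && (d || !d)))}.
(!((!d && !b) -> (a -> e)) && (((f -> e) == !a) && (d || !d))): α-rule — add !((!d && !b) -> (a -> e)), (((f -> e) == !a) && (d || !d)).
!((!d && !b) -> (a -> e)): α-rule — add (!d && !b), !(a -> e).
(((f -> e) == !a) && (d || !d)): α-rule — add ((f -> e) == !a), (d || !d).
(!d && !b): α-rule — add !d, !b.
!(a -> e): α-rule — add a, !e.
((f -> e) == !a): β-rule — branch into (f -> e), !a  //  !(f -> e), !!a.
  branch 1 (add (f -> e), !a):
    × closes — contains both a and !a.
  branch 2 (add !(f -> e), !!a):
    !(f -> e): α-rule — add f, !e.
    (d || !d): β-rule — branch into d  //  !d.
      branch 2.1 (add d):
        × closes — contains both d and !d.
      branch 2.2 (add !d):
        ○ open, literals {a=true, b=false, d=false, e=false, f=true}.
2 branches closed, 1 open.
Each open branch fixes some atoms; the unmentioned ones are free. Counting distinct full assignments: branch {a=true, b=false, d=false, e=false, f=true} (c) contributes 2 new. Total: 2.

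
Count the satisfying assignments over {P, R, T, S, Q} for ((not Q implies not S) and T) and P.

6

Initial set: {T (((not Q implies not S) and T) and P)}.
T (((not Q implies not S) and T) and P): α-rule — add T ((not Q implies not S) and T), T P.
T ((not Q implies not S) and T): α-rule — add T (not Q implies not S), T T.
T (not Q implies not S): β-rule — branch into F not Q  //  T not S.
  branch 1 (add F not Q):
    ○ open, literals {P=1, Q=1, T=1}.
  branch 2 (add T not S):
    ○ open, literals {P=1, S=0, T=1}.
0 branches closed, 2 open.
Each open branch fixes some atoms; the unmentioned ones are free. Counting distinct full assignments: branch {P=1, Q=1, T=1} (R, S) contributes 4 new; branch {P=1, S=0, T=1} (R, Q) contributes 2 new. Total: 6.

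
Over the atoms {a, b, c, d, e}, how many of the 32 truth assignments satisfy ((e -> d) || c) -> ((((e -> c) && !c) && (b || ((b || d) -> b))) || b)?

20

Initial set: {(((e -> d) || c) -> ((((e -> c) && !c) && (b || ((b || d) -> b))) || b))}.
(((e -> d) || c) -> ((((e -> c) && !c) && (b || ((b || d) -> b))) || b)): β-rule — branch into !((e -> d) || c)  //  ((((e -> c) && !c) && (b || ((b || d) -> b))) || b).
  branch 1 (add !((e -> d) || c)):
    !((e -> d) || c): α-rule — add !(e -> d), !c.
    !(e -> d): α-rule — add e, !d.
    ○ open, literals {c=0, d=0, e=1}.
  branch 2 (add ((((e -> c) && !c) && (b || ((b || d) -> b))) || b)):
    ((((e -> c) && !c) && (b || ((b || d) -> b))) || b): β-rule — branch into (((e -> c) && !c) && (b || ((b || d) -> b)))  //  b.
      branch 2.1 (add (((e -> c) && !c) && (b || ((b || d) -> b)))):
        (((e -> c) && !c) && (b || ((b || d) -> b))): α-rule — add ((e -> c) && !c), (b || ((b || d) -> b)).
        ((e -> c) && !c): α-rule — add (e -> c), !c.
        (b || ((b || d) -> b)): β-rule — branch into b  //  ((b || d) -> b).
          branch 2.1.1 (add b):
            (e -> c): β-rule — branch into !e  //  c.
              branch 2.1.1.1 (add !e):
                ○ open, literals {b=1, c=0, e=0}.
              branch 2.1.1.2 (add c):
                × closes — contains both c and !c.
          branch 2.1.2 (add ((b || d) -> b)):
            (e -> c): β-rule — branch into !e  //  c.
              branch 2.1.2.1 (add !e):
                ((b || d) -> b): β-rule — branch into !(b || d)  //  b.
                  branch 2.1.2.1.1 (add !(b || d)):
                    !(b || d): α-rule — add !b, !d.
                    ○ open, literals {b=0, c=0, d=0, e=0}.
                  branch 2.1.2.1.2 (add b):
                    ○ open, literals {b=1, c=0, e=0}.
              branch 2.1.2.2 (add c):
                × closes — contains both c and !c.
      branch 2.2 (add b):
        ○ open, literals {b=1}.
2 branches closed, 5 open.
Each open branch fixes some atoms; the unmentioned ones are free. Counting distinct full assignments: branch {c=0, d=0, e=1} (a, b) contributes 4 new; branch {b=1, c=0, e=0} (a, d) contributes 4 new; branch {b=0, c=0, d=0, e=0} (a) contributes 2 new; branch {b=1, c=0, e=0} (a, d) contributes 0 new; branch {b=1} (a, c, d, e) contributes 10 new. Total: 20.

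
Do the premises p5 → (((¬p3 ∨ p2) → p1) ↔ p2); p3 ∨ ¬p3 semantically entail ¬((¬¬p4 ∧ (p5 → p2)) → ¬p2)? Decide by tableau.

Initial set: {(p5 → (((¬p3 ∨ p2) → p1) ↔ p2)); (p3 ∨ ¬p3); ¬¬((¬¬p4 ∧ (p5 → p2)) → ¬p2)}.
(p5 → (((¬p3 ∨ p2) → p1) ↔ p2)): β-rule — branch into ¬p5  //  (((¬p3 ∨ p2) → p1) ↔ p2).
  branch 1 (add ¬p5):
    (p3 ∨ ¬p3): β-rule — branch into p3  //  ¬p3.
      branch 1.1 (add p3):
        ¬¬((¬¬p4 ∧ (p5 → p2)) → ¬p2): β-rule — branch into ¬(¬¬p4 ∧ (p5 → p2))  //  ¬p2.
          branch 1.1.1 (add ¬(¬¬p4 ∧ (p5 → p2))):
            ¬(¬¬p4 ∧ (p5 → p2)): β-rule — branch into ¬¬¬p4  //  ¬(p5 → p2).
              branch 1.1.1.1 (add ¬¬¬p4):
                ¬¬¬p4: drop double negation, giving ¬p4.
                ○ open, literals {p3=true, p4=false, p5=false}.
              branch 1.1.1.2 (add ¬(p5 → p2)):
                ¬(p5 → p2): α-rule — add p5, ¬p2.
                × closes — contains both p5 and ¬p5.
          branch 1.1.2 (add ¬p2):
            ○ open, literals {p2=false, p3=true, p5=false}.
      branch 1.2 (add ¬p3):
        ¬¬((¬¬p4 ∧ (p5 → p2)) → ¬p2): β-rule — branch into ¬(¬¬p4 ∧ (p5 → p2))  //  ¬p2.
          branch 1.2.1 (add ¬(¬¬p4 ∧ (p5 → p2))):
            ¬(¬¬p4 ∧ (p5 → p2)): β-rule — branch into ¬¬¬p4  //  ¬(p5 → p2).
              branch 1.2.1.1 (add ¬¬¬p4):
                ¬¬¬p4: drop double negation, giving ¬p4.
                ○ open, literals {p3=false, p4=false, p5=false}.
              branch 1.2.1.2 (add ¬(p5 → p2)):
                ¬(p5 → p2): α-rule — add p5, ¬p2.
                × closes — contains both p5 and ¬p5.
          branch 1.2.2 (add ¬p2):
            ○ open, literals {p2=false, p3=false, p5=false}.
  branch 2 (add (((¬p3 ∨ p2) → p1) ↔ p2)):
    (p3 ∨ ¬p3): β-rule — branch into p3  //  ¬p3.
      branch 2.1 (add p3):
        ¬¬((¬¬p4 ∧ (p5 → p2)) → ¬p2): β-rule — branch into ¬(¬¬p4 ∧ (p5 → p2))  //  ¬p2.
          branch 2.1.1 (add ¬(¬¬p4 ∧ (p5 → p2))):
            (((¬p3 ∨ p2) → p1) ↔ p2): β-rule — branch into ((¬p3 ∨ p2) → p1), p2  //  ¬((¬p3 ∨ p2) → p1), ¬p2.
              branch 2.1.1.1 (add ((¬p3 ∨ p2) → p1), p2):
                ¬(¬¬p4 ∧ (p5 → p2)): β-rule — branch into ¬¬¬p4  //  ¬(p5 → p2).
                  branch 2.1.1.1.1 (add ¬¬¬p4):
                    ¬¬¬p4: drop double negation, giving ¬p4.
                    ((¬p3 ∨ p2) → p1): β-rule — branch into ¬(¬p3 ∨ p2)  //  p1.
                      branch 2.1.1.1.1.1 (add ¬(¬p3 ∨ p2)):
                        ¬(¬p3 ∨ p2): α-rule — add ¬¬p3, ¬p2.
                        × closes — contains both p2 and ¬p2.
                      branch 2.1.1.1.1.2 (add p1):
                        ○ open, literals {p1=true, p2=true, p3=true, p4=false}.
                  branch 2.1.1.1.2 (add ¬(p5 → p2)):
                    ¬(p5 → p2): α-rule — add p5, ¬p2.
                    × closes — contains both p2 and ¬p2.
              branch 2.1.1.2 (add ¬((¬p3 ∨ p2) → p1), ¬p2):
                ¬((¬p3 ∨ p2) → p1): α-rule — add (¬p3 ∨ p2), ¬p1.
                ¬(¬¬p4 ∧ (p5 → p2)): β-rule — branch into ¬¬¬p4  //  ¬(p5 → p2).
                  branch 2.1.1.2.1 (add ¬¬¬p4):
                    ¬¬¬p4: drop double negation, giving ¬p4.
                    (¬p3 ∨ p2): β-rule — branch into ¬p3  //  p2.
                      branch 2.1.1.2.1.1 (add ¬p3):
                        × closes — contains both p3 and ¬p3.
                      branch 2.1.1.2.1.2 (add p2):
                        × closes — contains both p2 and ¬p2.
                  branch 2.1.1.2.2 (add ¬(p5 → p2)):
                    ¬(p5 → p2): α-rule — add p5, ¬p2.
                    (¬p3 ∨ p2): β-rule — branch into ¬p3  //  p2.
                      branch 2.1.1.2.2.1 (add ¬p3):
                        × closes — contains both p3 and ¬p3.
                      branch 2.1.1.2.2.2 (add p2):
                        × closes — contains both p2 and ¬p2.
          branch 2.1.2 (add ¬p2):
            (((¬p3 ∨ p2) → p1) ↔ p2): β-rule — branch into ((¬p3 ∨ p2) → p1), p2  //  ¬((¬p3 ∨ p2) → p1), ¬p2.
              branch 2.1.2.1 (add ((¬p3 ∨ p2) → p1), p2):
                × closes — contains both p2 and ¬p2.
              branch 2.1.2.2 (add ¬((¬p3 ∨ p2) → p1), ¬p2):
                ¬((¬p3 ∨ p2) → p1): α-rule — add (¬p3 ∨ p2), ¬p1.
                (¬p3 ∨ p2): β-rule — branch into ¬p3  //  p2.
                  branch 2.1.2.2.1 (add ¬p3):
                    × closes — contains both p3 and ¬p3.
                  branch 2.1.2.2.2 (add p2):
                    × closes — contains both p2 and ¬p2.
      branch 2.2 (add ¬p3):
        ¬¬((¬¬p4 ∧ (p5 → p2)) → ¬p2): β-rule — branch into ¬(¬¬p4 ∧ (p5 → p2))  //  ¬p2.
          branch 2.2.1 (add ¬(¬¬p4 ∧ (p5 → p2))):
            (((¬p3 ∨ p2) → p1) ↔ p2): β-rule — branch into ((¬p3 ∨ p2) → p1), p2  //  ¬((¬p3 ∨ p2) → p1), ¬p2.
              branch 2.2.1.1 (add ((¬p3 ∨ p2) → p1), p2):
                ¬(¬¬p4 ∧ (p5 → p2)): β-rule — branch into ¬¬¬p4  //  ¬(p5 → p2).
                  branch 2.2.1.1.1 (add ¬¬¬p4):
                    ¬¬¬p4: drop double negation, giving ¬p4.
                    ((¬p3 ∨ p2) → p1): β-rule — branch into ¬(¬p3 ∨ p2)  //  p1.
                      branch 2.2.1.1.1.1 (add ¬(¬p3 ∨ p2)):
                        ¬(¬p3 ∨ p2): α-rule — add ¬¬p3, ¬p2.
                        × closes — contains both p3 and ¬p3.
                      branch 2.2.1.1.1.2 (add p1):
                        ○ open, literals {p1=true, p2=true, p3=false, p4=false}.
                  branch 2.2.1.1.2 (add ¬(p5 → p2)):
                    ¬(p5 → p2): α-rule — add p5, ¬p2.
                    × closes — contains both p2 and ¬p2.
              branch 2.2.1.2 (add ¬((¬p3 ∨ p2) → p1), ¬p2):
                ¬((¬p3 ∨ p2) → p1): α-rule — add (¬p3 ∨ p2), ¬p1.
                ¬(¬¬p4 ∧ (p5 → p2)): β-rule — branch into ¬¬¬p4  //  ¬(p5 → p2).
                  branch 2.2.1.2.1 (add ¬¬¬p4):
                    ¬¬¬p4: drop double negation, giving ¬p4.
                    (¬p3 ∨ p2): β-rule — branch into ¬p3  //  p2.
                      branch 2.2.1.2.1.1 (add ¬p3):
                        ○ open, literals {p1=false, p2=false, p3=false, p4=false}.
                      branch 2.2.1.2.1.2 (add p2):
                        × closes — contains both p2 and ¬p2.
                  branch 2.2.1.2.2 (add ¬(p5 → p2)):
                    ¬(p5 → p2): α-rule — add p5, ¬p2.
                    (¬p3 ∨ p2): β-rule — branch into ¬p3  //  p2.
                      branch 2.2.1.2.2.1 (add ¬p3):
                        ○ open, literals {p1=false, p2=false, p3=false, p5=true}.
                      branch 2.2.1.2.2.2 (add p2):
                        × closes — contains both p2 and ¬p2.
          branch 2.2.2 (add ¬p2):
            (((¬p3 ∨ p2) → p1) ↔ p2): β-rule — branch into ((¬p3 ∨ p2) → p1), p2  //  ¬((¬p3 ∨ p2) → p1), ¬p2.
              branch 2.2.2.1 (add ((¬p3 ∨ p2) → p1), p2):
                × closes — contains both p2 and ¬p2.
              branch 2.2.2.2 (add ¬((¬p3 ∨ p2) → p1), ¬p2):
                ¬((¬p3 ∨ p2) → p1): α-rule — add (¬p3 ∨ p2), ¬p1.
                (¬p3 ∨ p2): β-rule — branch into ¬p3  //  p2.
                  branch 2.2.2.2.1 (add ¬p3):
                    ○ open, literals {p1=false, p2=false, p3=false}.
                  branch 2.2.2.2.2 (add p2):
                    × closes — contains both p2 and ¬p2.
17 branches closed, 9 open.
An open branch gives a countermodel: p3=true, p4=false, p5=false (unmentioned atoms arbitrary); the premises hold there but the conclusion fails.

No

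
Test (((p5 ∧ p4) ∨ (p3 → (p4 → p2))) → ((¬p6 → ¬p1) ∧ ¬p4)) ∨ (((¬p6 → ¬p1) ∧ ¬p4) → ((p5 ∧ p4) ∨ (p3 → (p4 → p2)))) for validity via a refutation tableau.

Valid

Assume the negation and expand:
Initial set: {F ((((p5 ∧ p4) ∨ (p3 → (p4 → p2))) → ((¬p6 → ¬p1) ∧ ¬p4)) ∨ (((¬p6 → ¬p1) ∧ ¬p4) → ((p5 ∧ p4) ∨ (p3 → (p4 → p2)))))}.
F ((((p5 ∧ p4) ∨ (p3 → (p4 → p2))) → ((¬p6 → ¬p1) ∧ ¬p4)) ∨ (((¬p6 → ¬p1) ∧ ¬p4) → ((p5 ∧ p4) ∨ (p3 → (p4 → p2))))): α-rule — add F (((p5 ∧ p4) ∨ (p3 → (p4 → p2))) → ((¬p6 → ¬p1) ∧ ¬p4)), F (((¬p6 → ¬p1) ∧ ¬p4) → ((p5 ∧ p4) ∨ (p3 → (p4 → p2)))).
F (((p5 ∧ p4) ∨ (p3 → (p4 → p2))) → ((¬p6 → ¬p1) ∧ ¬p4)): α-rule — add T ((p5 ∧ p4) ∨ (p3 → (p4 → p2))), F ((¬p6 → ¬p1) ∧ ¬p4).
F (((¬p6 → ¬p1) ∧ ¬p4) → ((p5 ∧ p4) ∨ (p3 → (p4 → p2)))): α-rule — add T ((¬p6 → ¬p1) ∧ ¬p4), F ((p5 ∧ p4) ∨ (p3 → (p4 → p2))).
T ((¬p6 → ¬p1) ∧ ¬p4): α-rule — add T (¬p6 → ¬p1), T ¬p4.
F ((p5 ∧ p4) ∨ (p3 → (p4 → p2))): α-rule — add F (p5 ∧ p4), F (p3 → (p4 → p2)).
F (p3 → (p4 → p2)): α-rule — add T p3, F (p4 → p2).
F (p4 → p2): α-rule — add T p4, F p2.
× closes — contains both p4 and ¬p4.
All 1 branch closes.
Every branch closed, so the negation is unsatisfiable and the formula is valid.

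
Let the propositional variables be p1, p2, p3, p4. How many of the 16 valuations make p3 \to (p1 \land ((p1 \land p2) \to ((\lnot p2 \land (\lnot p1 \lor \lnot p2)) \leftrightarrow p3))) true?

Initial set: {(p3 \to (p1 \land ((p1 \land p2) \to ((\lnot p2 \land (\lnot p1 \lor \lnot p2)) \leftrightarrow p3))))}.
(p3 \to (p1 \land ((p1 \land p2) \to ((\lnot p2 \land (\lnot p1 \lor \lnot p2)) \leftrightarrow p3)))): β-rule — branch into \lnot p3  //  (p1 \land ((p1 \land p2) \to ((\lnot p2 \land (\lnot p1 \lor \lnot p2)) \leftrightarrow p3))).
  branch 1 (add \lnot p3):
    ○ open, literals {p3=0}.
  branch 2 (add (p1 \land ((p1 \land p2) \to ((\lnot p2 \land (\lnot p1 \lor \lnot p2)) \leftrightarrow p3)))):
    (p1 \land ((p1 \land p2) \to ((\lnot p2 \land (\lnot p1 \lor \lnot p2)) \leftrightarrow p3))): α-rule — add p1, ((p1 \land p2) \to ((\lnot p2 \land (\lnot p1 \lor \lnot p2)) \leftrightarrow p3)).
    ((p1 \land p2) \to ((\lnot p2 \land (\lnot p1 \lor \lnot p2)) \leftrightarrow p3)): β-rule — branch into \lnot (p1 \land p2)  //  ((\lnot p2 \land (\lnot p1 \lor \lnot p2)) \leftrightarrow p3).
      branch 2.1 (add \lnot (p1 \land p2)):
        \lnot (p1 \land p2): β-rule — branch into \lnot p1  //  \lnot p2.
          branch 2.1.1 (add \lnot p1):
            × closes — contains both p1 and \lnot p1.
          branch 2.1.2 (add \lnot p2):
            ○ open, literals {p1=1, p2=0}.
      branch 2.2 (add ((\lnot p2 \land (\lnot p1 \lor \lnot p2)) \leftrightarrow p3)):
        ((\lnot p2 \land (\lnot p1 \lor \lnot p2)) \leftrightarrow p3): β-rule — branch into (\lnot p2 \land (\lnot p1 \lor \lnot p2)), p3  //  \lnot (\lnot p2 \land (\lnot p1 \lor \lnot p2)), \lnot p3.
          branch 2.2.1 (add (\lnot p2 \land (\lnot p1 \lor \lnot p2)), p3):
            (\lnot p2 \land (\lnot p1 \lor \lnot p2)): α-rule — add \lnot p2, (\lnot p1 \lor \lnot p2).
            (\lnot p1 \lor \lnot p2): β-rule — branch into \lnot p1  //  \lnot p2.
              branch 2.2.1.1 (add \lnot p1):
                × closes — contains both p1 and \lnot p1.
              branch 2.2.1.2 (add \lnot p2):
                ○ open, literals {p1=1, p2=0, p3=1}.
          branch 2.2.2 (add \lnot (\lnot p2 \land (\lnot p1 \lor \lnot p2)), \lnot p3):
            \lnot (\lnot p2 \land (\lnot p1 \lor \lnot p2)): β-rule — branch into \lnot \lnot p2  //  \lnot (\lnot p1 \lor \lnot p2).
              branch 2.2.2.1 (add \lnot \lnot p2):
                ○ open, literals {p1=1, p2=1, p3=0}.
              branch 2.2.2.2 (add \lnot (\lnot p1 \lor \lnot p2)):
                \lnot (\lnot p1 \lor \lnot p2): α-rule — add \lnot \lnot p1, \lnot \lnot p2.
                ○ open, literals {p1=1, p2=1, p3=0}.
2 branches closed, 5 open.
Each open branch fixes some atoms; the unmentioned ones are free. Counting distinct full assignments: branch {p3=0} (p1, p2, p4) contributes 8 new; branch {p1=1, p2=0} (p3, p4) contributes 2 new; branch {p1=1, p2=0, p3=1} (p4) contributes 0 new; branch {p1=1, p2=1, p3=0} (p4) contributes 0 new; branch {p1=1, p2=1, p3=0} (p4) contributes 0 new. Total: 10.

10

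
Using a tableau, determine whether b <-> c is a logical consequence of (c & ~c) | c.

Initial set: {((c & ~c) | c); ~(b <-> c)}.
((c & ~c) | c): β-rule — branch into (c & ~c)  //  c.
  branch 1 (add (c & ~c)):
    (c & ~c): α-rule — add c, ~c.
    × closes — contains both c and ~c.
  branch 2 (add c):
    ~(b <-> c): β-rule — branch into b, ~c  //  ~b, c.
      branch 2.1 (add b, ~c):
        × closes — contains both c and ~c.
      branch 2.2 (add ~b, c):
        ○ open, literals {b=false, c=true}.
2 branches closed, 1 open.
An open branch gives a countermodel: b=false, c=true (unmentioned atoms arbitrary); the premises hold there but the conclusion fails.

No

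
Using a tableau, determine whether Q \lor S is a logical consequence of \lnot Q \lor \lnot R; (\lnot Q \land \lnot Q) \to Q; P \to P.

Yes

Initial set: {T (\lnot Q \lor \lnot R); T ((\lnot Q \land \lnot Q) \to Q); T (P \to P); F (Q \lor S)}.
F (Q \lor S): α-rule — add F Q, F S.
T (\lnot Q \lor \lnot R): β-rule — branch into T \lnot Q  //  T \lnot R.
  branch 1 (add T \lnot Q):
    T ((\lnot Q \land \lnot Q) \to Q): β-rule — branch into F (\lnot Q \land \lnot Q)  //  T Q.
      branch 1.1 (add F (\lnot Q \land \lnot Q)):
        T (P \to P): β-rule — branch into F P  //  T P.
          branch 1.1.1 (add F P):
            F (\lnot Q \land \lnot Q): β-rule — branch into F \lnot Q  //  F \lnot Q.
              branch 1.1.1.1 (add F \lnot Q):
                × closes — contains both Q and \lnot Q.
              branch 1.1.1.2 (add F \lnot Q):
                × closes — contains both Q and \lnot Q.
          branch 1.1.2 (add T P):
            F (\lnot Q \land \lnot Q): β-rule — branch into F \lnot Q  //  F \lnot Q.
              branch 1.1.2.1 (add F \lnot Q):
                × closes — contains both Q and \lnot Q.
              branch 1.1.2.2 (add F \lnot Q):
                × closes — contains both Q and \lnot Q.
      branch 1.2 (add T Q):
        × closes — contains both Q and \lnot Q.
  branch 2 (add T \lnot R):
    T ((\lnot Q \land \lnot Q) \to Q): β-rule — branch into F (\lnot Q \land \lnot Q)  //  T Q.
      branch 2.1 (add F (\lnot Q \land \lnot Q)):
        T (P \to P): β-rule — branch into F P  //  T P.
          branch 2.1.1 (add F P):
            F (\lnot Q \land \lnot Q): β-rule — branch into F \lnot Q  //  F \lnot Q.
              branch 2.1.1.1 (add F \lnot Q):
                × closes — contains both Q and \lnot Q.
              branch 2.1.1.2 (add F \lnot Q):
                × closes — contains both Q and \lnot Q.
          branch 2.1.2 (add T P):
            F (\lnot Q \land \lnot Q): β-rule — branch into F \lnot Q  //  F \lnot Q.
              branch 2.1.2.1 (add F \lnot Q):
                × closes — contains both Q and \lnot Q.
              branch 2.1.2.2 (add F \lnot Q):
                × closes — contains both Q and \lnot Q.
      branch 2.2 (add T Q):
        × closes — contains both Q and \lnot Q.
All 10 branches close.
Every branch closed, so the premises entail the conclusion.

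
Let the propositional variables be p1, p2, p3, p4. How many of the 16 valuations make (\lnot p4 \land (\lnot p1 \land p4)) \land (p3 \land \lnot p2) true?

0

Initial set: {((\lnot p4 \land (\lnot p1 \land p4)) \land (p3 \land \lnot p2))}.
((\lnot p4 \land (\lnot p1 \land p4)) \land (p3 \land \lnot p2)): α-rule — add (\lnot p4 \land (\lnot p1 \land p4)), (p3 \land \lnot p2).
(\lnot p4 \land (\lnot p1 \land p4)): α-rule — add \lnot p4, (\lnot p1 \land p4).
(p3 \land \lnot p2): α-rule — add p3, \lnot p2.
(\lnot p1 \land p4): α-rule — add \lnot p1, p4.
× closes — contains both p4 and \lnot p4.
All 1 branch closes.
No open branches: the formula has 0 satisfying assignments.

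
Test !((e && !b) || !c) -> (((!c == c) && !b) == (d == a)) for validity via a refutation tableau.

Assume the negation and expand:
Initial set: {!(!((e && !b) || !c) -> (((!c == c) && !b) == (d == a)))}.
!(!((e && !b) || !c) -> (((!c == c) && !b) == (d == a))): α-rule — add !((e && !b) || !c), !(((!c == c) && !b) == (d == a)).
!((e && !b) || !c): α-rule — add !(e && !b), !!c.
!(((!c == c) && !b) == (d == a)): β-rule — branch into ((!c == c) && !b), !(d == a)  //  !((!c == c) && !b), (d == a).
  branch 1 (add ((!c == c) && !b), !(d == a)):
    ((!c == c) && !b): α-rule — add (!c == c), !b.
    !(e && !b): β-rule — branch into !e  //  !!b.
      branch 1.1 (add !e):
        !(d == a): β-rule — branch into d, !a  //  !d, a.
          branch 1.1.1 (add d, !a):
            (!c == c): β-rule — branch into !c, c  //  !!c, !c.
              branch 1.1.1.1 (add !c, c):
                × closes — contains both c and !c.
              branch 1.1.1.2 (add !!c, !c):
                × closes — contains both c and !c.
          branch 1.1.2 (add !d, a):
            (!c == c): β-rule — branch into !c, c  //  !!c, !c.
              branch 1.1.2.1 (add !c, c):
                × closes — contains both c and !c.
              branch 1.1.2.2 (add !!c, !c):
                × closes — contains both c and !c.
      branch 1.2 (add !!b):
        × closes — contains both b and !b.
  branch 2 (add !((!c == c) && !b), (d == a)):
    !(e && !b): β-rule — branch into !e  //  !!b.
      branch 2.1 (add !e):
        !((!c == c) && !b): β-rule — branch into !(!c == c)  //  !!b.
          branch 2.1.1 (add !(!c == c)):
            (d == a): β-rule — branch into d, a  //  !d, !a.
              branch 2.1.1.1 (add d, a):
                !(!c == c): β-rule — branch into !c, !c  //  !!c, c.
                  branch 2.1.1.1.1 (add !c, !c):
                    × closes — contains both c and !c.
                  branch 2.1.1.1.2 (add !!c, c):
                    ○ open, literals {a=T, c=T, d=T, e=F}.
              branch 2.1.1.2 (add !d, !a):
                !(!c == c): β-rule — branch into !c, !c  //  !!c, c.
                  branch 2.1.1.2.1 (add !c, !c):
                    × closes — contains both c and !c.
                  branch 2.1.1.2.2 (add !!c, c):
                    ○ open, literals {a=F, c=T, d=F, e=F}.
          branch 2.1.2 (add !!b):
            (d == a): β-rule — branch into d, a  //  !d, !a.
              branch 2.1.2.1 (add d, a):
                ○ open, literals {a=T, b=T, c=T, d=T, e=F}.
              branch 2.1.2.2 (add !d, !a):
                ○ open, literals {a=F, b=T, c=T, d=F, e=F}.
      branch 2.2 (add !!b):
        !((!c == c) && !b): β-rule — branch into !(!c == c)  //  !!b.
          branch 2.2.1 (add !(!c == c)):
            (d == a): β-rule — branch into d, a  //  !d, !a.
              branch 2.2.1.1 (add d, a):
                !(!c == c): β-rule — branch into !c, !c  //  !!c, c.
                  branch 2.2.1.1.1 (add !c, !c):
                    × closes — contains both c and !c.
                  branch 2.2.1.1.2 (add !!c, c):
                    ○ open, literals {a=T, b=T, c=T, d=T}.
              branch 2.2.1.2 (add !d, !a):
                !(!c == c): β-rule — branch into !c, !c  //  !!c, c.
                  branch 2.2.1.2.1 (add !c, !c):
                    × closes — contains both c and !c.
                  branch 2.2.1.2.2 (add !!c, c):
                    ○ open, literals {a=F, b=T, c=T, d=F}.
          branch 2.2.2 (add !!b):
            (d == a): β-rule — branch into d, a  //  !d, !a.
              branch 2.2.2.1 (add d, a):
                ○ open, literals {a=T, b=T, c=T, d=T}.
              branch 2.2.2.2 (add !d, !a):
                ○ open, literals {a=F, b=T, c=T, d=F}.
9 branches closed, 8 open.
An open branch gives a countermodel: a=T, c=T, d=T, e=F (unmentioned atoms arbitrary); under it the original formula is false.

Not valid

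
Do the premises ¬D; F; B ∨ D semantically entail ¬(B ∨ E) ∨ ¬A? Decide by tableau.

Initial set: {¬D; F; (B ∨ D); ¬(¬(B ∨ E) ∨ ¬A)}.
¬(¬(B ∨ E) ∨ ¬A): α-rule — add ¬¬(B ∨ E), ¬¬A.
(B ∨ D): β-rule — branch into B  //  D.
  branch 1 (add B):
    ¬¬(B ∨ E): β-rule — branch into B  //  E.
      branch 1.1 (add B):
        ○ open, literals {A=1, B=1, D=0, F=1}.
      branch 1.2 (add E):
        ○ open, literals {A=1, B=1, D=0, E=1, F=1}.
  branch 2 (add D):
    × closes — contains both D and ¬D.
1 branch closed, 2 open.
An open branch gives a countermodel: A=1, B=1, D=0, F=1 (unmentioned atoms arbitrary); the premises hold there but the conclusion fails.

No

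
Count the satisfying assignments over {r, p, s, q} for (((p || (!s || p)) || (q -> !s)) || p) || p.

14

Initial set: {T ((((p || (!s || p)) || (q -> !s)) || p) || p)}.
T ((((p || (!s || p)) || (q -> !s)) || p) || p): β-rule — branch into T (((p || (!s || p)) || (q -> !s)) || p)  //  T p.
  branch 1 (add T (((p || (!s || p)) || (q -> !s)) || p)):
    T (((p || (!s || p)) || (q -> !s)) || p): β-rule — branch into T ((p || (!s || p)) || (q -> !s))  //  T p.
      branch 1.1 (add T ((p || (!s || p)) || (q -> !s))):
        T ((p || (!s || p)) || (q -> !s)): β-rule — branch into T (p || (!s || p))  //  T (q -> !s).
          branch 1.1.1 (add T (p || (!s || p))):
            T (p || (!s || p)): β-rule — branch into T p  //  T (!s || p).
              branch 1.1.1.1 (add T p):
                ○ open, literals {p=T}.
              branch 1.1.1.2 (add T (!s || p)):
                T (!s || p): β-rule — branch into T !s  //  T p.
                  branch 1.1.1.2.1 (add T !s):
                    ○ open, literals {s=F}.
                  branch 1.1.1.2.2 (add T p):
                    ○ open, literals {p=T}.
          branch 1.1.2 (add T (q -> !s)):
            T (q -> !s): β-rule — branch into F q  //  T !s.
              branch 1.1.2.1 (add F q):
                ○ open, literals {q=F}.
              branch 1.1.2.2 (add T !s):
                ○ open, literals {s=F}.
      branch 1.2 (add T p):
        ○ open, literals {p=T}.
  branch 2 (add T p):
    ○ open, literals {p=T}.
0 branches closed, 7 open.
Each open branch fixes some atoms; the unmentioned ones are free. Counting distinct full assignments: branch {p=T} (r, s, q) contributes 8 new; branch {s=F} (r, p, q) contributes 4 new; branch {p=T} (r, s, q) contributes 0 new; branch {q=F} (r, p, s) contributes 2 new; branch {s=F} (r, p, q) contributes 0 new; branch {p=T} (r, s, q) contributes 0 new; branch {p=T} (r, s, q) contributes 0 new. Total: 14.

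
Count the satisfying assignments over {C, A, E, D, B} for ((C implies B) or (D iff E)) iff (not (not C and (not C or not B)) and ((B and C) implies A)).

8

Initial set: {(((C implies B) or (D iff E)) iff (not (not C and (not C or not B)) and ((B and C) implies A)))}.
(((C implies B) or (D iff E)) iff (not (not C and (not C or not B)) and ((B and C) implies A))): β-rule — branch into ((C implies B) or (D iff E)), (not (not C and (not C or not B)) and ((B and C) implies A))  //  not ((C implies B) or (D iff E)), not (not (not C and (not C or not B)) and ((B and C) implies A)).
  branch 1 (add ((C implies B) or (D iff E)), (not (not C and (not C or not B)) and ((B and C) implies A))):
    (not (not C and (not C or not B)) and ((B and C) implies A)): α-rule — add not (not C and (not C or not B)), ((B and C) implies A).
    ((C implies B) or (D iff E)): β-rule — branch into (C implies B)  //  (D iff E).
      branch 1.1 (add (C implies B)):
        not (not C and (not C or not B)): β-rule — branch into not not C  //  not (not C or not B).
          branch 1.1.1 (add not not C):
            ((B and C) implies A): β-rule — branch into not (B and C)  //  A.
              branch 1.1.1.1 (add not (B and C)):
                (C implies B): β-rule — branch into not C  //  B.
                  branch 1.1.1.1.1 (add not C):
                    × closes — contains both C and not C.
                  branch 1.1.1.1.2 (add B):
                    not (B and C): β-rule — branch into not B  //  not C.
                      branch 1.1.1.1.2.1 (add not B):
                        × closes — contains both B and not B.
                      branch 1.1.1.1.2.2 (add not C):
                        × closes — contains both C and not C.
              branch 1.1.1.2 (add A):
                (C implies B): β-rule — branch into not C  //  B.
                  branch 1.1.1.2.1 (add not C):
                    × closes — contains both C and not C.
                  branch 1.1.1.2.2 (add B):
                    ○ open, literals {A=1, B=1, C=1}.
          branch 1.1.2 (add not (not C or not B)):
            not (not C or not B): α-rule — add not not C, not not B.
            ((B and C) implies A): β-rule — branch into not (B and C)  //  A.
              branch 1.1.2.1 (add not (B and C)):
                (C implies B): β-rule — branch into not C  //  B.
                  branch 1.1.2.1.1 (add not C):
                    × closes — contains both C and not C.
                  branch 1.1.2.1.2 (add B):
                    not (B and C): β-rule — branch into not B  //  not C.
                      branch 1.1.2.1.2.1 (add not B):
                        × closes — contains both B and not B.
                      branch 1.1.2.1.2.2 (add not C):
                        × closes — contains both C and not C.
              branch 1.1.2.2 (add A):
                (C implies B): β-rule — branch into not C  //  B.
                  branch 1.1.2.2.1 (add not C):
                    × closes — contains both C and not C.
                  branch 1.1.2.2.2 (add B):
                    ○ open, literals {A=1, B=1, C=1}.
      branch 1.2 (add (D iff E)):
        not (not C and (not C or not B)): β-rule — branch into not not C  //  not (not C or not B).
          branch 1.2.1 (add not not C):
            ((B and C) implies A): β-rule — branch into not (B and C)  //  A.
              branch 1.2.1.1 (add not (B and C)):
                (D iff E): β-rule — branch into D, E  //  not D, not E.
                  branch 1.2.1.1.1 (add D, E):
                    not (B and C): β-rule — branch into not B  //  not C.
                      branch 1.2.1.1.1.1 (add not B):
                        ○ open, literals {B=0, C=1, D=1, E=1}.
                      branch 1.2.1.1.1.2 (add not C):
                        × closes — contains both C and not C.
                  branch 1.2.1.1.2 (add not D, not E):
                    not (B and C): β-rule — branch into not B  //  not C.
                      branch 1.2.1.1.2.1 (add not B):
                        ○ open, literals {B=0, C=1, D=0, E=0}.
                      branch 1.2.1.1.2.2 (add not C):
                        × closes — contains both C and not C.
              branch 1.2.1.2 (add A):
                (D iff E): β-rule — branch into D, E  //  not D, not E.
                  branch 1.2.1.2.1 (add D, E):
                    ○ open, literals {A=1, C=1, D=1, E=1}.
                  branch 1.2.1.2.2 (add not D, not E):
                    ○ open, literals {A=1, C=1, D=0, E=0}.
          branch 1.2.2 (add not (not C or not B)):
            not (not C or not B): α-rule — add not not C, not not B.
            ((B and C) implies A): β-rule — branch into not (B and C)  //  A.
              branch 1.2.2.1 (add not (B and C)):
                (D iff E): β-rule — branch into D, E  //  not D, not E.
                  branch 1.2.2.1.1 (add D, E):
                    not (B and C): β-rule — branch into not B  //  not C.
                      branch 1.2.2.1.1.1 (add not B):
                        × closes — contains both B and not B.
                      branch 1.2.2.1.1.2 (add not C):
                        × closes — contains both C and not C.
                  branch 1.2.2.1.2 (add not D, not E):
                    not (B and C): β-rule — branch into not B  //  not C.
                      branch 1.2.2.1.2.1 (add not B):
                        × closes — contains both B and not B.
                      branch 1.2.2.1.2.2 (add not C):
                        × closes — contains both C and not C.
              branch 1.2.2.2 (add A):
                (D iff E): β-rule — branch into D, E  //  not D, not E.
                  branch 1.2.2.2.1 (add D, E):
                    ○ open, literals {A=1, B=1, C=1, D=1, E=1}.
                  branch 1.2.2.2.2 (add not D, not E):
                    ○ open, literals {A=1, B=1, C=1, D=0, E=0}.
  branch 2 (add not ((C implies B) or (D iff E)), not (not (not C and (not C or not B)) and ((B and C) implies A))):
    not ((C implies B) or (D iff E)): α-rule — add not (C implies B), not (D iff E).
    not (C implies B): α-rule — add C, not B.
    not (not (not C and (not C or not B)) and ((B and C) implies A)): β-rule — branch into not not (not C and (not C or not B))  //  not ((B and C) implies A).
      branch 2.1 (add not not (not C and (not C or not B))):
        not not (not C and (not C or not B)): α-rule — add not C, (not C or not B).
        × closes — contains both C and not C.
      branch 2.2 (add not ((B and C) implies A)):
        not ((B and C) implies A): α-rule — add (B and C), not A.
        (B and C): α-rule — add B, C.
        × closes — contains both B and not B.
16 branches closed, 8 open.
Each open branch fixes some atoms; the unmentioned ones are free. Counting distinct full assignments: branch {A=1, B=1, C=1} (E, D) contributes 4 new; branch {A=1, B=1, C=1} (E, D) contributes 0 new; branch {B=0, C=1, D=1, E=1} (A) contributes 2 new; branch {B=0, C=1, D=0, E=0} (A) contributes 2 new; branch {A=1, C=1, D=1, E=1} (B) contributes 0 new; branch {A=1, C=1, D=0, E=0} (B) contributes 0 new; branch {A=1, B=1, C=1, D=1, E=1} (none free) contributes 0 new; branch {A=1, B=1, C=1, D=0, E=0} (none free) contributes 0 new. Total: 8.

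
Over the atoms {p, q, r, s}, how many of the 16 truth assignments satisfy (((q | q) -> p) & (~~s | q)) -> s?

14

Initial set: {((((q | q) -> p) & (~~s | q)) -> s)}.
((((q | q) -> p) & (~~s | q)) -> s): β-rule — branch into ~(((q | q) -> p) & (~~s | q))  //  s.
  branch 1 (add ~(((q | q) -> p) & (~~s | q))):
    ~(((q | q) -> p) & (~~s | q)): β-rule — branch into ~((q | q) -> p)  //  ~(~~s | q).
      branch 1.1 (add ~((q | q) -> p)):
        ~((q | q) -> p): α-rule — add (q | q), ~p.
        (q | q): β-rule — branch into q  //  q.
          branch 1.1.1 (add q):
            ○ open, literals {p=F, q=T}.
          branch 1.1.2 (add q):
            ○ open, literals {p=F, q=T}.
      branch 1.2 (add ~(~~s | q)):
        ~(~~s | q): α-rule — add ~~~s, ~q.
        ~~~s: drop double negation, giving ~s.
        ○ open, literals {q=F, s=F}.
  branch 2 (add s):
    ○ open, literals {s=T}.
0 branches closed, 4 open.
Each open branch fixes some atoms; the unmentioned ones are free. Counting distinct full assignments: branch {p=F, q=T} (r, s) contributes 4 new; branch {p=F, q=T} (r, s) contributes 0 new; branch {q=F, s=F} (p, r) contributes 4 new; branch {s=T} (p, q, r) contributes 6 new. Total: 14.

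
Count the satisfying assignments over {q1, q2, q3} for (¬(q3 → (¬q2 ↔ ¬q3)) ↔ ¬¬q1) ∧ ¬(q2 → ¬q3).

1

Initial set: {((¬(q3 → (¬q2 ↔ ¬q3)) ↔ ¬¬q1) ∧ ¬(q2 → ¬q3))}.
((¬(q3 → (¬q2 ↔ ¬q3)) ↔ ¬¬q1) ∧ ¬(q2 → ¬q3)): α-rule — add (¬(q3 → (¬q2 ↔ ¬q3)) ↔ ¬¬q1), ¬(q2 → ¬q3).
¬(q2 → ¬q3): α-rule — add q2, ¬¬q3.
(¬(q3 → (¬q2 ↔ ¬q3)) ↔ ¬¬q1): β-rule — branch into ¬(q3 → (¬q2 ↔ ¬q3)), ¬¬q1  //  ¬¬(q3 → (¬q2 ↔ ¬q3)), ¬¬¬q1.
  branch 1 (add ¬(q3 → (¬q2 ↔ ¬q3)), ¬¬q1):
    ¬(q3 → (¬q2 ↔ ¬q3)): α-rule — add q3, ¬(¬q2 ↔ ¬q3).
    ¬¬q1: drop double negation, giving q1.
    ¬(¬q2 ↔ ¬q3): β-rule — branch into ¬q2, ¬¬q3  //  ¬¬q2, ¬q3.
      branch 1.1 (add ¬q2, ¬¬q3):
        × closes — contains both q2 and ¬q2.
      branch 1.2 (add ¬¬q2, ¬q3):
        × closes — contains both q3 and ¬q3.
  branch 2 (add ¬¬(q3 → (¬q2 ↔ ¬q3)), ¬¬¬q1):
    ¬¬¬q1: drop double negation, giving ¬q1.
    ¬¬(q3 → (¬q2 ↔ ¬q3)): β-rule — branch into ¬q3  //  (¬q2 ↔ ¬q3).
      branch 2.1 (add ¬q3):
        × closes — contains both q3 and ¬q3.
      branch 2.2 (add (¬q2 ↔ ¬q3)):
        (¬q2 ↔ ¬q3): β-rule — branch into ¬q2, ¬q3  //  ¬¬q2, ¬¬q3.
          branch 2.2.1 (add ¬q2, ¬q3):
            × closes — contains both q2 and ¬q2.
          branch 2.2.2 (add ¬¬q2, ¬¬q3):
            ○ open, literals {q1=false, q2=true, q3=true}.
4 branches closed, 1 open.
Each open branch fixes some atoms; the unmentioned ones are free. Counting distinct full assignments: branch {q1=false, q2=true, q3=true} (none free) contributes 1 new. Total: 1.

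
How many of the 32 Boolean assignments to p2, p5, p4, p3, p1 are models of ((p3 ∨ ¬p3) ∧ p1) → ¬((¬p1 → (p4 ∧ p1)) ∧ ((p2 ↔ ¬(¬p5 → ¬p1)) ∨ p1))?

16

Initial set: {(((p3 ∨ ¬p3) ∧ p1) → ¬((¬p1 → (p4 ∧ p1)) ∧ ((p2 ↔ ¬(¬p5 → ¬p1)) ∨ p1)))}.
(((p3 ∨ ¬p3) ∧ p1) → ¬((¬p1 → (p4 ∧ p1)) ∧ ((p2 ↔ ¬(¬p5 → ¬p1)) ∨ p1))): β-rule — branch into ¬((p3 ∨ ¬p3) ∧ p1)  //  ¬((¬p1 → (p4 ∧ p1)) ∧ ((p2 ↔ ¬(¬p5 → ¬p1)) ∨ p1)).
  branch 1 (add ¬((p3 ∨ ¬p3) ∧ p1)):
    ¬((p3 ∨ ¬p3) ∧ p1): β-rule — branch into ¬(p3 ∨ ¬p3)  //  ¬p1.
      branch 1.1 (add ¬(p3 ∨ ¬p3)):
        ¬(p3 ∨ ¬p3): α-rule — add ¬p3, ¬¬p3.
        × closes — contains both p3 and ¬p3.
      branch 1.2 (add ¬p1):
        ○ open, literals {p1=false}.
  branch 2 (add ¬((¬p1 → (p4 ∧ p1)) ∧ ((p2 ↔ ¬(¬p5 → ¬p1)) ∨ p1))):
    ¬((¬p1 → (p4 ∧ p1)) ∧ ((p2 ↔ ¬(¬p5 → ¬p1)) ∨ p1)): β-rule — branch into ¬(¬p1 → (p4 ∧ p1))  //  ¬((p2 ↔ ¬(¬p5 → ¬p1)) ∨ p1).
      branch 2.1 (add ¬(¬p1 → (p4 ∧ p1))):
        ¬(¬p1 → (p4 ∧ p1)): α-rule — add ¬p1, ¬(p4 ∧ p1).
        ¬(p4 ∧ p1): β-rule — branch into ¬p4  //  ¬p1.
          branch 2.1.1 (add ¬p4):
            ○ open, literals {p1=false, p4=false}.
          branch 2.1.2 (add ¬p1):
            ○ open, literals {p1=false}.
      branch 2.2 (add ¬((p2 ↔ ¬(¬p5 → ¬p1)) ∨ p1)):
        ¬((p2 ↔ ¬(¬p5 → ¬p1)) ∨ p1): α-rule — add ¬(p2 ↔ ¬(¬p5 → ¬p1)), ¬p1.
        ¬(p2 ↔ ¬(¬p5 → ¬p1)): β-rule — branch into p2, ¬¬(¬p5 → ¬p1)  //  ¬p2, ¬(¬p5 → ¬p1).
          branch 2.2.1 (add p2, ¬¬(¬p5 → ¬p1)):
            ¬¬(¬p5 → ¬p1): β-rule — branch into ¬¬p5  //  ¬p1.
              branch 2.2.1.1 (add ¬¬p5):
                ○ open, literals {p1=false, p2=true, p5=true}.
              branch 2.2.1.2 (add ¬p1):
                ○ open, literals {p1=false, p2=true}.
          branch 2.2.2 (add ¬p2, ¬(¬p5 → ¬p1)):
            ¬(¬p5 → ¬p1): α-rule — add ¬p5, ¬¬p1.
            × closes — contains both p1 and ¬p1.
2 branches closed, 5 open.
Each open branch fixes some atoms; the unmentioned ones are free. Counting distinct full assignments: branch {p1=false} (p2, p5, p4, p3) contributes 16 new; branch {p1=false, p4=false} (p2, p5, p3) contributes 0 new; branch {p1=false} (p2, p5, p4, p3) contributes 0 new; branch {p1=false, p2=true, p5=true} (p4, p3) contributes 0 new; branch {p1=false, p2=true} (p5, p4, p3) contributes 0 new. Total: 16.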